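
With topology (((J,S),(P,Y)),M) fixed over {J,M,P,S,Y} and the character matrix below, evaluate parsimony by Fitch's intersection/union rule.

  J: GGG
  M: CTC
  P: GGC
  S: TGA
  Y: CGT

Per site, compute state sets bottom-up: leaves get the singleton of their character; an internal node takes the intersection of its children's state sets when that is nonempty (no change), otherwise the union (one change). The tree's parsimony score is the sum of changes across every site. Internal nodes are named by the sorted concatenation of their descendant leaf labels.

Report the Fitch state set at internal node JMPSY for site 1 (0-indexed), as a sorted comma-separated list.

G,T

site 0, node JS: J={G} ∪ S={T} → {G,T} (+1)
site 0, node PY: P={G} ∪ Y={C} → {C,G} (+1)
site 0, node JPSY: JS={G,T} ∩ PY={C,G} → {G} (+0)
site 0, node JMPSY: JPSY={G} ∪ M={C} → {C,G} (+1)
site 1, node JS: J={G} ∩ S={G} → {G} (+0)
site 1, node PY: P={G} ∩ Y={G} → {G} (+0)
site 1, node JPSY: JS={G} ∩ PY={G} → {G} (+0)
site 1, node JMPSY: JPSY={G} ∪ M={T} → {G,T} (+1)
site 2, node JS: J={G} ∪ S={A} → {A,G} (+1)
site 2, node PY: P={C} ∪ Y={T} → {C,T} (+1)
site 2, node JPSY: JS={A,G} ∪ PY={C,T} → {A,C,G,T} (+1)
site 2, node JMPSY: JPSY={A,C,G,T} ∩ M={C} → {C} (+0)
per-site changes: [3, 1, 3]; total = 7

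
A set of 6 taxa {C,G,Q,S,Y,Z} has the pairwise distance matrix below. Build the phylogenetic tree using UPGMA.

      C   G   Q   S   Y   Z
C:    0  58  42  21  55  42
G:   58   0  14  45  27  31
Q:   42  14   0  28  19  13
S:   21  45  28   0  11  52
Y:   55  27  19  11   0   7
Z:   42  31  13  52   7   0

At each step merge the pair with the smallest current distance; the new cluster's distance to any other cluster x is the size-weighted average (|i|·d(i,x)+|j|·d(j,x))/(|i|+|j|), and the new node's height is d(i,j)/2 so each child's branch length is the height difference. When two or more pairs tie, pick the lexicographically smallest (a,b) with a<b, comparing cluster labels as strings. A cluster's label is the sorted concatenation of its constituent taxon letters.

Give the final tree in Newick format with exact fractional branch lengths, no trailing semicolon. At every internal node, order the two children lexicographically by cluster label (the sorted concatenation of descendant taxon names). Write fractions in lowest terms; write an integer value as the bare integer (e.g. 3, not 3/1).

((C:21/2,S:21/2):165/16,((G:7,Q:7):17/4,(Y:7/2,Z:7/2):31/4):153/16)

iteration 1: select Y,Z (d=7); attach at lengths (7/2, 7/2); label the merged cluster YZ
  updated: d(C,YZ)=97/2, d(G,YZ)=29, d(Q,YZ)=16, d(S,YZ)=63/2
iteration 2: select G,Q (d=14); attach at lengths (7, 7); label the merged cluster GQ
  updated: d(C,GQ)=50, d(GQ,S)=73/2, d(GQ,YZ)=45/2
iteration 3: select C,S (d=21); attach at lengths (21/2, 21/2); label the merged cluster CS
  updated: d(CS,GQ)=173/4, d(CS,YZ)=40
iteration 4: select GQ,YZ (d=45/2); attach at lengths (17/4, 31/4); label the merged cluster GQYZ
  updated: d(CS,GQYZ)=333/8
iteration 5: select CS,GQYZ (d=333/8); attach at lengths (165/16, 153/16); label the merged cluster CGQSYZ
final tree: ((C:21/2,S:21/2):165/16,((G:7,Q:7):17/4,(Y:7/2,Z:7/2):31/4):153/16)
total length: 591/8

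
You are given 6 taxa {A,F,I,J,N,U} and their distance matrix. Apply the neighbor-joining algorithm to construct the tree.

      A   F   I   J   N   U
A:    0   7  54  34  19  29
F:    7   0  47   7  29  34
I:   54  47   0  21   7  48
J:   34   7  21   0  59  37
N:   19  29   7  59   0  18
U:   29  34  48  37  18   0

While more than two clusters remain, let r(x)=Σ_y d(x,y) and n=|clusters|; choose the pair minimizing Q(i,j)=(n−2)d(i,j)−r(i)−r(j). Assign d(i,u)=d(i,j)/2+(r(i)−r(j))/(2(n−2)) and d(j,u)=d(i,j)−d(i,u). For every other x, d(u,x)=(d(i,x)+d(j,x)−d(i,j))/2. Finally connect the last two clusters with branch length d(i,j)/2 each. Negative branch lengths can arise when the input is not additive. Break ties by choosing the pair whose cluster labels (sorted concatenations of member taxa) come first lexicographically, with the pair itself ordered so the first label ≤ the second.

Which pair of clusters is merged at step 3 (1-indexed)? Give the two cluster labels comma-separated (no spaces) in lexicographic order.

A,FJ

iteration 1: select I,N (d=7, Q=-281); attach at lengths (73/8, -17/8); label the merged cluster IN
  updated: d(A,IN)=33, d(F,IN)=69/2, d(IN,J)=73/2, d(IN,U)=59/2
iteration 2: select F,J (d=7, Q=-176); attach at lengths (-11/6, 53/6); label the merged cluster FJ
  updated: d(A,FJ)=17, d(FJ,IN)=32, d(FJ,U)=32
iteration 3: select A,FJ (d=17, Q=-126); attach at lengths (8, 9); label the merged cluster AFJ
  updated: d(AFJ,IN)=24, d(AFJ,U)=22
iteration 4: select AFJ,IN (d=24, Q=-151/2); attach at lengths (33/4, 63/4); label the merged cluster AFIJN
  updated: d(AFIJN,U)=55/4
iteration 5: select AFIJN,U (d=55/4); attach at lengths (55/8, 55/8); label the merged cluster AFIJNU
final tree: (((A:8,(F:-11/6,J:53/6):9):33/4,(I:73/8,N:-17/8):63/4):55/8,U:55/8)
total length: 275/4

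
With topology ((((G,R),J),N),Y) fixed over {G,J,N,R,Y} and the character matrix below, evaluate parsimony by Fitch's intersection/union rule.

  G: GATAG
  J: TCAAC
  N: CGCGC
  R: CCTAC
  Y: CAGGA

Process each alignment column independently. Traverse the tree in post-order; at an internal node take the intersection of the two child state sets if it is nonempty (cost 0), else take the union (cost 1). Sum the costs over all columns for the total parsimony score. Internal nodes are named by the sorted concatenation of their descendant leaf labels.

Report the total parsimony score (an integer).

11

site 0, node GR: G={G} ∪ R={C} → {C,G} (+1)
site 0, node GJR: GR={C,G} ∪ J={T} → {C,G,T} (+1)
site 0, node GJNR: GJR={C,G,T} ∩ N={C} → {C} (+0)
site 0, node GJNRY: GJNR={C} ∩ Y={C} → {C} (+0)
site 1, node GR: G={A} ∪ R={C} → {A,C} (+1)
site 1, node GJR: GR={A,C} ∩ J={C} → {C} (+0)
site 1, node GJNR: GJR={C} ∪ N={G} → {C,G} (+1)
site 1, node GJNRY: GJNR={C,G} ∪ Y={A} → {A,C,G} (+1)
site 2, node GR: G={T} ∩ R={T} → {T} (+0)
site 2, node GJR: GR={T} ∪ J={A} → {A,T} (+1)
site 2, node GJNR: GJR={A,T} ∪ N={C} → {A,C,T} (+1)
site 2, node GJNRY: GJNR={A,C,T} ∪ Y={G} → {A,C,G,T} (+1)
site 3, node GR: G={A} ∩ R={A} → {A} (+0)
site 3, node GJR: GR={A} ∩ J={A} → {A} (+0)
site 3, node GJNR: GJR={A} ∪ N={G} → {A,G} (+1)
site 3, node GJNRY: GJNR={A,G} ∩ Y={G} → {G} (+0)
site 4, node GR: G={G} ∪ R={C} → {C,G} (+1)
site 4, node GJR: GR={C,G} ∩ J={C} → {C} (+0)
site 4, node GJNR: GJR={C} ∩ N={C} → {C} (+0)
site 4, node GJNRY: GJNR={C} ∪ Y={A} → {A,C} (+1)
per-site changes: [2, 3, 3, 1, 2]; total = 11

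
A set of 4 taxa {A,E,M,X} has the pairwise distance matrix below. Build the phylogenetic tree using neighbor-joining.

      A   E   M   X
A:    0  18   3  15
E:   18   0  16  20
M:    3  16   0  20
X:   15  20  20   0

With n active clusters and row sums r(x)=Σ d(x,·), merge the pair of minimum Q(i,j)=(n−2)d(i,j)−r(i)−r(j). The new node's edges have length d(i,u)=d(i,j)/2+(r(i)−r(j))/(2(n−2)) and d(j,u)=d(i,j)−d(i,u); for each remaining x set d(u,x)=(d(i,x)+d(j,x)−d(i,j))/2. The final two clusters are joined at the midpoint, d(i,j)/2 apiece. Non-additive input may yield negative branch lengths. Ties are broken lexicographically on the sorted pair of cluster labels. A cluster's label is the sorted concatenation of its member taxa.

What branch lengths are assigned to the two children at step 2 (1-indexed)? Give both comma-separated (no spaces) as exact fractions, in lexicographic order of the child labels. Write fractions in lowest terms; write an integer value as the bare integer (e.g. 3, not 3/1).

23/4,39/4

step 1: merge (A,M) at d=3, Q=-69; branch lengths A→3/4, M→9/4; new cluster AM
  updated: d(AM,E)=31/2, d(AM,X)=16
step 2: merge (AM,E) at d=31/2, Q=-103/2; branch lengths AM→23/4, E→39/4; new cluster AEM
  updated: d(AEM,X)=41/4
step 3: merge (AEM,X) at d=41/4; branch lengths AEM→41/8, X→41/8; new cluster AEMX
final tree: (((A:3/4,M:9/4):23/4,E:39/4):41/8,X:41/8)
total length: 115/4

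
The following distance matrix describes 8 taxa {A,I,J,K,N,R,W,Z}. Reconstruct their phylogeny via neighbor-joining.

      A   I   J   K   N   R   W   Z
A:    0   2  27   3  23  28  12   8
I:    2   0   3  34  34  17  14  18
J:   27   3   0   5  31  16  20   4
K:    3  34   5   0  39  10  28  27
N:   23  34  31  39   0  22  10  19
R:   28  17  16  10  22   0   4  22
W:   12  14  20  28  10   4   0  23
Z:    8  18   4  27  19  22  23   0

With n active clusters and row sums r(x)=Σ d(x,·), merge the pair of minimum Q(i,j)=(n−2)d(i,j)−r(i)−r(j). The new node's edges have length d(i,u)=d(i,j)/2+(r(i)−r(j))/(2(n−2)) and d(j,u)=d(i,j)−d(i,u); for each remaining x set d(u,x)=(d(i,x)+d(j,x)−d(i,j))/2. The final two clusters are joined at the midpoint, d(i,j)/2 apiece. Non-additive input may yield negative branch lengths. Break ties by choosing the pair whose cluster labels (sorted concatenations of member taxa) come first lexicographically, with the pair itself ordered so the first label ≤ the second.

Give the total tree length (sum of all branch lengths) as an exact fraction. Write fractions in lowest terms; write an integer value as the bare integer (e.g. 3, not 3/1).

iteration 1: select A,K (d=3, Q=-231); attach at lengths (-25/12, 61/12); label the merged cluster AK
  updated: d(AK,I)=33/2, d(AK,J)=29/2, d(AK,N)=59/2, d(AK,R)=35/2, d(AK,W)=37/2, d(AK,Z)=16
iteration 2: select N,W (d=10, Q=-185); attach at lengths (53/5, -3/5); label the merged cluster NW
  updated: d(AK,NW)=19, d(I,NW)=19, d(J,NW)=41/2, d(NW,R)=8, d(NW,Z)=16
iteration 3: select NW,R (d=8, Q=-131); attach at lengths (17/4, 15/4); label the merged cluster NRW
  updated: d(AK,NRW)=57/4, d(I,NRW)=14, d(J,NRW)=57/4, d(NRW,Z)=15
iteration 4: select I,J (d=3, Q=-313/4); attach at lengths (33/8, -9/8); label the merged cluster IJ
  updated: d(AK,IJ)=14, d(IJ,NRW)=101/8, d(IJ,Z)=19/2
iteration 5: select AK,NRW (d=57/4, Q=-461/8); attach at lengths (247/32, 209/32); label the merged cluster AKNRW
  updated: d(AKNRW,IJ)=99/16, d(AKNRW,Z)=67/8
iteration 6: select AKNRW,IJ (d=99/16, Q=-385/16); attach at lengths (81/32, 117/32); label the merged cluster AIJKNRW
  updated: d(AIJKNRW,Z)=187/32
iteration 7: select AIJKNRW,Z (d=187/32); attach at lengths (187/64, 187/64); label the merged cluster AIJKNRWZ
final tree: ((((A:-25/12,K:61/12):247/32,((N:53/5,W:-3/5):17/4,R:15/4):209/32):81/32,(I:33/8,J:-9/8):117/32):187/64,Z:187/64)
total length: 1609/32

1609/32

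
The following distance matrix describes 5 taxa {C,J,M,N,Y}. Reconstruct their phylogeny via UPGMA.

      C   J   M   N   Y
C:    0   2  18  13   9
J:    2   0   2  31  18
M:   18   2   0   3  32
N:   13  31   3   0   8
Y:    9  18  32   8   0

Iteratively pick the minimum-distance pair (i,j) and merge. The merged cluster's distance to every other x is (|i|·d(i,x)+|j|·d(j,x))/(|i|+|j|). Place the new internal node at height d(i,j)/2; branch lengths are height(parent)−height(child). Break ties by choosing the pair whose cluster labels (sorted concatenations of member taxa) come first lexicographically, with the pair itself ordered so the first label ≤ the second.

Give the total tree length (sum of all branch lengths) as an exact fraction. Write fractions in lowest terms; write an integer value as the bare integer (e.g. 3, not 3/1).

319/12

iteration 1: select C,J (d=2); attach at lengths (1, 1); label the merged cluster CJ
  updated: d(CJ,M)=10, d(CJ,N)=22, d(CJ,Y)=27/2
iteration 2: select M,N (d=3); attach at lengths (3/2, 3/2); label the merged cluster MN
  updated: d(CJ,MN)=16, d(MN,Y)=20
iteration 3: select CJ,Y (d=27/2); attach at lengths (23/4, 27/4); label the merged cluster CJY
  updated: d(CJY,MN)=52/3
iteration 4: select CJY,MN (d=52/3); attach at lengths (23/12, 43/6); label the merged cluster CJMNY
final tree: (((C:1,J:1):23/4,Y:27/4):23/12,(M:3/2,N:3/2):43/6)
total length: 319/12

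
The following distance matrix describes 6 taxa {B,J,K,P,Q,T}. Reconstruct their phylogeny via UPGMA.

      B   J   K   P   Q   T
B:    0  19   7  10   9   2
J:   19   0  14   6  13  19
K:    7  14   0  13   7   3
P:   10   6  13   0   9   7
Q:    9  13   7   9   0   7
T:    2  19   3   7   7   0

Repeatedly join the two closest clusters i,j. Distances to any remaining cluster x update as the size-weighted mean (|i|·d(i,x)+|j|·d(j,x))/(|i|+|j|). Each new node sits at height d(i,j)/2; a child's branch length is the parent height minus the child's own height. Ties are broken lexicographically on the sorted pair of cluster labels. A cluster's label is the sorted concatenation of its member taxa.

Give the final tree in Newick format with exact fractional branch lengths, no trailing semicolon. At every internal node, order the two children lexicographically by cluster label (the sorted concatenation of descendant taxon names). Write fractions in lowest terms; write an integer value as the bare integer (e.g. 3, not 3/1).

((((B:1,T:1):3/2,K:5/2):4/3,Q:23/6):8/3,(J:3,P:3):7/2)

iteration 1: select B,T (d=2); attach at lengths (1, 1); label the merged cluster BT
  updated: d(BT,J)=19, d(BT,K)=5, d(BT,P)=17/2, d(BT,Q)=8
iteration 2: select BT,K (d=5); attach at lengths (3/2, 5/2); label the merged cluster BKT
  updated: d(BKT,J)=52/3, d(BKT,P)=10, d(BKT,Q)=23/3
iteration 3: select J,P (d=6); attach at lengths (3, 3); label the merged cluster JP
  updated: d(BKT,JP)=41/3, d(JP,Q)=11
iteration 4: select BKT,Q (d=23/3); attach at lengths (4/3, 23/6); label the merged cluster BKQT
  updated: d(BKQT,JP)=13
iteration 5: select BKQT,JP (d=13); attach at lengths (8/3, 7/2); label the merged cluster BJKPQT
final tree: ((((B:1,T:1):3/2,K:5/2):4/3,Q:23/6):8/3,(J:3,P:3):7/2)
total length: 70/3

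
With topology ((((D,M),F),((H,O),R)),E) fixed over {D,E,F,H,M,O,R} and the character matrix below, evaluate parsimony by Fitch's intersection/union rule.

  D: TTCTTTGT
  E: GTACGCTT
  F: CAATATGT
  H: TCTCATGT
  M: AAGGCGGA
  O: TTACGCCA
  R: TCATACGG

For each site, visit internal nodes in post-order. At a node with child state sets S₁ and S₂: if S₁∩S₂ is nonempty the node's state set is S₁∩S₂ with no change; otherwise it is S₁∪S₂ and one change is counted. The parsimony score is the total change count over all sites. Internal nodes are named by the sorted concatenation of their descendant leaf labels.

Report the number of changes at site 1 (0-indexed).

site 0, node DM: D={T} ∪ M={A} → {A,T} (+1)
site 0, node DFM: DM={A,T} ∪ F={C} → {A,C,T} (+1)
site 0, node HO: H={T} ∩ O={T} → {T} (+0)
site 0, node HOR: HO={T} ∩ R={T} → {T} (+0)
site 0, node DFHMOR: DFM={A,C,T} ∩ HOR={T} → {T} (+0)
site 0, node DEFHMOR: DFHMOR={T} ∪ E={G} → {G,T} (+1)
site 1, node DM: D={T} ∪ M={A} → {A,T} (+1)
site 1, node DFM: DM={A,T} ∩ F={A} → {A} (+0)
site 1, node HO: H={C} ∪ O={T} → {C,T} (+1)
site 1, node HOR: HO={C,T} ∩ R={C} → {C} (+0)
site 1, node DFHMOR: DFM={A} ∪ HOR={C} → {A,C} (+1)
site 1, node DEFHMOR: DFHMOR={A,C} ∪ E={T} → {A,C,T} (+1)
site 2, node DM: D={C} ∪ M={G} → {C,G} (+1)
site 2, node DFM: DM={C,G} ∪ F={A} → {A,C,G} (+1)
site 2, node HO: H={T} ∪ O={A} → {A,T} (+1)
site 2, node HOR: HO={A,T} ∩ R={A} → {A} (+0)
site 2, node DFHMOR: DFM={A,C,G} ∩ HOR={A} → {A} (+0)
site 2, node DEFHMOR: DFHMOR={A} ∩ E={A} → {A} (+0)
site 3, node DM: D={T} ∪ M={G} → {G,T} (+1)
site 3, node DFM: DM={G,T} ∩ F={T} → {T} (+0)
site 3, node HO: H={C} ∩ O={C} → {C} (+0)
site 3, node HOR: HO={C} ∪ R={T} → {C,T} (+1)
site 3, node DFHMOR: DFM={T} ∩ HOR={C,T} → {T} (+0)
site 3, node DEFHMOR: DFHMOR={T} ∪ E={C} → {C,T} (+1)
site 4, node DM: D={T} ∪ M={C} → {C,T} (+1)
site 4, node DFM: DM={C,T} ∪ F={A} → {A,C,T} (+1)
site 4, node HO: H={A} ∪ O={G} → {A,G} (+1)
site 4, node HOR: HO={A,G} ∩ R={A} → {A} (+0)
site 4, node DFHMOR: DFM={A,C,T} ∩ HOR={A} → {A} (+0)
site 4, node DEFHMOR: DFHMOR={A} ∪ E={G} → {A,G} (+1)
site 5, node DM: D={T} ∪ M={G} → {G,T} (+1)
site 5, node DFM: DM={G,T} ∩ F={T} → {T} (+0)
site 5, node HO: H={T} ∪ O={C} → {C,T} (+1)
site 5, node HOR: HO={C,T} ∩ R={C} → {C} (+0)
site 5, node DFHMOR: DFM={T} ∪ HOR={C} → {C,T} (+1)
site 5, node DEFHMOR: DFHMOR={C,T} ∩ E={C} → {C} (+0)
site 6, node DM: D={G} ∩ M={G} → {G} (+0)
site 6, node DFM: DM={G} ∩ F={G} → {G} (+0)
site 6, node HO: H={G} ∪ O={C} → {C,G} (+1)
site 6, node HOR: HO={C,G} ∩ R={G} → {G} (+0)
site 6, node DFHMOR: DFM={G} ∩ HOR={G} → {G} (+0)
site 6, node DEFHMOR: DFHMOR={G} ∪ E={T} → {G,T} (+1)
site 7, node DM: D={T} ∪ M={A} → {A,T} (+1)
site 7, node DFM: DM={A,T} ∩ F={T} → {T} (+0)
site 7, node HO: H={T} ∪ O={A} → {A,T} (+1)
site 7, node HOR: HO={A,T} ∪ R={G} → {A,G,T} (+1)
site 7, node DFHMOR: DFM={T} ∩ HOR={A,G,T} → {T} (+0)
site 7, node DEFHMOR: DFHMOR={T} ∩ E={T} → {T} (+0)
per-site changes: [3, 4, 3, 3, 4, 3, 2, 3]; total = 25

4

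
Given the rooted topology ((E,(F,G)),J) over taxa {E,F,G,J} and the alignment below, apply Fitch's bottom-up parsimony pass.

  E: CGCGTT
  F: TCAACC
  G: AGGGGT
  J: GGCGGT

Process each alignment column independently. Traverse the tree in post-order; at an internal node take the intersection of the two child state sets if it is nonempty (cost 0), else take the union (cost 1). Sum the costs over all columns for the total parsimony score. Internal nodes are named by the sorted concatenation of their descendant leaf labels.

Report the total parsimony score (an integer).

FG@0: {T} ∪ {A} = {A,T} (union, +1)
EFG@0: {C} ∪ {A,T} = {A,C,T} (union, +1)
EFGJ@0: {A,C,T} ∪ {G} = {A,C,G,T} (union, +1)
FG@1: {C} ∪ {G} = {C,G} (union, +1)
EFG@1: {G} ∩ {C,G} = {G} (intersection, +0)
EFGJ@1: {G} ∩ {G} = {G} (intersection, +0)
FG@2: {A} ∪ {G} = {A,G} (union, +1)
EFG@2: {C} ∪ {A,G} = {A,C,G} (union, +1)
EFGJ@2: {A,C,G} ∩ {C} = {C} (intersection, +0)
FG@3: {A} ∪ {G} = {A,G} (union, +1)
EFG@3: {G} ∩ {A,G} = {G} (intersection, +0)
EFGJ@3: {G} ∩ {G} = {G} (intersection, +0)
FG@4: {C} ∪ {G} = {C,G} (union, +1)
EFG@4: {T} ∪ {C,G} = {C,G,T} (union, +1)
EFGJ@4: {C,G,T} ∩ {G} = {G} (intersection, +0)
FG@5: {C} ∪ {T} = {C,T} (union, +1)
EFG@5: {T} ∩ {C,T} = {T} (intersection, +0)
EFGJ@5: {T} ∩ {T} = {T} (intersection, +0)
per-site changes: [3, 1, 2, 1, 2, 1]; total = 10

10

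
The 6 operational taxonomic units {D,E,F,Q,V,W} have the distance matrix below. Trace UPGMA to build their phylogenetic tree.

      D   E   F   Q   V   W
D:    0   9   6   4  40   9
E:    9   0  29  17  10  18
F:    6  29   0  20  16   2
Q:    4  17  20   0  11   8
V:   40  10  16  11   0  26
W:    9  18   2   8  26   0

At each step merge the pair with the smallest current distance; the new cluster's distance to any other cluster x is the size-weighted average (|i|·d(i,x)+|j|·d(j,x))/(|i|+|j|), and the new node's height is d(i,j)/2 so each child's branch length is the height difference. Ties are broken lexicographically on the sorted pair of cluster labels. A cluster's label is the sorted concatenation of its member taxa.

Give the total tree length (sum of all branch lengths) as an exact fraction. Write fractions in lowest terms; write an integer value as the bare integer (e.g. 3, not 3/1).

273/8

step 1: merge (F,W) at d=2; branch lengths F→1, W→1; new cluster FW
  updated: d(D,FW)=15/2, d(E,FW)=47/2, d(FW,Q)=14, d(FW,V)=21
step 2: merge (D,Q) at d=4; branch lengths D→2, Q→2; new cluster DQ
  updated: d(DQ,E)=13, d(DQ,FW)=43/4, d(DQ,V)=51/2
step 3: merge (E,V) at d=10; branch lengths E→5, V→5; new cluster EV
  updated: d(DQ,EV)=77/4, d(EV,FW)=89/4
step 4: merge (DQ,FW) at d=43/4; branch lengths DQ→27/8, FW→35/8; new cluster DFQW
  updated: d(DFQW,EV)=83/4
step 5: merge (DFQW,EV) at d=83/4; branch lengths DFQW→5, EV→43/8; new cluster DEFQVW
final tree: (((D:2,Q:2):27/8,(F:1,W:1):35/8):5,(E:5,V:5):43/8)
total length: 273/8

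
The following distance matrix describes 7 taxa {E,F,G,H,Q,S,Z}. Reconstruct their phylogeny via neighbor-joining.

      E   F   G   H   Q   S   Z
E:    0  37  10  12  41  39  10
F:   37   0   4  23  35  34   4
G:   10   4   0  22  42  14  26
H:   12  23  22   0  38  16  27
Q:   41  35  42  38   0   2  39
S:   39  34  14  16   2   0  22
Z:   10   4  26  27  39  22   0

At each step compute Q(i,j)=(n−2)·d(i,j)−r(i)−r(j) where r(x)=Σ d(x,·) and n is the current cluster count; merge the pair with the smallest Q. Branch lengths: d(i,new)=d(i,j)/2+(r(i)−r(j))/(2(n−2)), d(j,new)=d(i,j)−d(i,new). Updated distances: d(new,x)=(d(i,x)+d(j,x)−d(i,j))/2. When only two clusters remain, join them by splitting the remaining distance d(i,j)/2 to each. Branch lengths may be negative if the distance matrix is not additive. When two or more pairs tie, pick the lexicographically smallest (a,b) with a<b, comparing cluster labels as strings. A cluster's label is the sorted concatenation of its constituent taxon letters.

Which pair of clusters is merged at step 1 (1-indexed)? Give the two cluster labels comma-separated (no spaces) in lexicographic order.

step 1: merge (Q,S) at d=2, Q=-314; branch lengths Q→8, S→-6; new cluster QS
  updated: d(E,QS)=39, d(F,QS)=67/2, d(G,QS)=27, d(H,QS)=26, d(QS,Z)=59/2
step 2: merge (F,Z) at d=4, Q=-182; branch lengths F→21/8, Z→11/8; new cluster FZ
  updated: d(E,FZ)=43/2, d(FZ,G)=13, d(FZ,H)=23, d(FZ,QS)=59/2
step 3: merge (E,H) at d=12, Q=-259/2; branch lengths E→71/12, H→73/12; new cluster EH
  updated: d(EH,FZ)=65/4, d(EH,G)=10, d(EH,QS)=53/2
step 4: merge (EH,G) at d=10, Q=-331/4; branch lengths EH→91/16, G→69/16; new cluster EGH
  updated: d(EGH,FZ)=77/8, d(EGH,QS)=87/4
step 5: merge (EGH,FZ) at d=77/8, Q=-487/8; branch lengths EGH→15/16, FZ→139/16; new cluster EFGHZ
  updated: d(EFGHZ,QS)=333/16
step 6: merge (EFGHZ,QS) at d=333/16; branch lengths EFGHZ→333/32, QS→333/32; new cluster EFGHQSZ
final tree: ((((E:71/12,H:73/12):91/16,G:69/16):15/16,(F:21/8,Z:11/8):139/16):333/32,(Q:8,S:-6):333/32)
total length: 935/16

Q,S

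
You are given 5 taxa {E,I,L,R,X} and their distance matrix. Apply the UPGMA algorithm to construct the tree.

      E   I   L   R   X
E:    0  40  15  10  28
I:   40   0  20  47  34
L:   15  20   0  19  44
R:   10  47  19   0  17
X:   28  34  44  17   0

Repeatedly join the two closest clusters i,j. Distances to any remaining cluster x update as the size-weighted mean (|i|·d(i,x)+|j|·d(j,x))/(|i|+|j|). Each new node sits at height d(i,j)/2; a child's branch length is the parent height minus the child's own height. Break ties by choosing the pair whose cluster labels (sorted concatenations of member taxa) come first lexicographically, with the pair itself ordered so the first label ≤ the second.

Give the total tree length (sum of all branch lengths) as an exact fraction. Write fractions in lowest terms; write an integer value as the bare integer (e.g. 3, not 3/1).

step 1: merge (E,R) at d=10; branch lengths E→5, R→5; new cluster ER
  updated: d(ER,I)=87/2, d(ER,L)=17, d(ER,X)=45/2
step 2: merge (ER,L) at d=17; branch lengths ER→7/2, L→17/2; new cluster ELR
  updated: d(ELR,I)=107/3, d(ELR,X)=89/3
step 3: merge (ELR,X) at d=89/3; branch lengths ELR→19/3, X→89/6; new cluster ELRX
  updated: d(ELRX,I)=141/4
step 4: merge (ELRX,I) at d=141/4; branch lengths ELRX→67/24, I→141/8; new cluster EILRX
final tree: ((((E:5,R:5):7/2,L:17/2):19/3,X:89/6):67/24,I:141/8)
total length: 763/12

763/12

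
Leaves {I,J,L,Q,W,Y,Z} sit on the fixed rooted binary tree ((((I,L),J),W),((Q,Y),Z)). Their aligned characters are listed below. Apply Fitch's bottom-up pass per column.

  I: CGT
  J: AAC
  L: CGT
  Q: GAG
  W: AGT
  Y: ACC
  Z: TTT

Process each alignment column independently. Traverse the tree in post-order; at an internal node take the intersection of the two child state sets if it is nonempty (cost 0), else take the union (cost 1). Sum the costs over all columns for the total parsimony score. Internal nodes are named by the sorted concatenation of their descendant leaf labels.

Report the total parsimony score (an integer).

[col 0] IL: children I:{C}, L:{C} ∩→ {C}; cost 0
[col 0] IJL: children IL:{C}, J:{A} ∪→ {A,C}; cost 1
[col 0] IJLW: children IJL:{A,C}, W:{A} ∩→ {A}; cost 0
[col 0] QY: children Q:{G}, Y:{A} ∪→ {A,G}; cost 1
[col 0] QYZ: children QY:{A,G}, Z:{T} ∪→ {A,G,T}; cost 1
[col 0] IJLQWYZ: children IJLW:{A}, QYZ:{A,G,T} ∩→ {A}; cost 0
[col 1] IL: children I:{G}, L:{G} ∩→ {G}; cost 0
[col 1] IJL: children IL:{G}, J:{A} ∪→ {A,G}; cost 1
[col 1] IJLW: children IJL:{A,G}, W:{G} ∩→ {G}; cost 0
[col 1] QY: children Q:{A}, Y:{C} ∪→ {A,C}; cost 1
[col 1] QYZ: children QY:{A,C}, Z:{T} ∪→ {A,C,T}; cost 1
[col 1] IJLQWYZ: children IJLW:{G}, QYZ:{A,C,T} ∪→ {A,C,G,T}; cost 1
[col 2] IL: children I:{T}, L:{T} ∩→ {T}; cost 0
[col 2] IJL: children IL:{T}, J:{C} ∪→ {C,T}; cost 1
[col 2] IJLW: children IJL:{C,T}, W:{T} ∩→ {T}; cost 0
[col 2] QY: children Q:{G}, Y:{C} ∪→ {C,G}; cost 1
[col 2] QYZ: children QY:{C,G}, Z:{T} ∪→ {C,G,T}; cost 1
[col 2] IJLQWYZ: children IJLW:{T}, QYZ:{C,G,T} ∩→ {T}; cost 0
per-site changes: [3, 4, 3]; total = 10

10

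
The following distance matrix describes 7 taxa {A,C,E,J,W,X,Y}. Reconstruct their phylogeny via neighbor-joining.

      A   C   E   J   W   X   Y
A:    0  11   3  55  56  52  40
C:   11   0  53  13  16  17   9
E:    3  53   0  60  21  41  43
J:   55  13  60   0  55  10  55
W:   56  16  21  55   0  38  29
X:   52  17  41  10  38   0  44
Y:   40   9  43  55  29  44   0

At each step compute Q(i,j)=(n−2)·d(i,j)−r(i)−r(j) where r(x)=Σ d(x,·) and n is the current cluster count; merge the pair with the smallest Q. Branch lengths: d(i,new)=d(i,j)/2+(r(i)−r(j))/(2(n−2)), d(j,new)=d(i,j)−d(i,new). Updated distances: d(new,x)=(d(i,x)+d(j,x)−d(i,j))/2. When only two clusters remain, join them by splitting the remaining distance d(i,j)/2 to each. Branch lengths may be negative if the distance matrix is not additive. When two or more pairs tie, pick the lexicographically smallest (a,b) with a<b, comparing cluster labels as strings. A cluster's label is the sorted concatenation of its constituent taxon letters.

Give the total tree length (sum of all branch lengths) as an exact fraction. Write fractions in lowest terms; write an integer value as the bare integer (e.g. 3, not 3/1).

1341/16

iteration 1: select A,E (d=3, Q=-423); attach at lengths (11/10, 19/10); label the merged cluster AE
  updated: d(AE,C)=61/2, d(AE,J)=56, d(AE,W)=37, d(AE,X)=45, d(AE,Y)=40
iteration 2: select J,X (d=10, Q=-303); attach at lengths (75/8, 5/8); label the merged cluster JX
  updated: d(AE,JX)=91/2, d(C,JX)=10, d(JX,W)=83/2, d(JX,Y)=89/2
iteration 3: select C,JX (d=10, Q=-177); attach at lengths (-23/3, 53/3); label the merged cluster CJX
  updated: d(AE,CJX)=33, d(CJX,W)=95/4, d(CJX,Y)=87/4
iteration 4: select AE,W (d=37, Q=-503/4); attach at lengths (377/16, 215/16); label the merged cluster AEW
  updated: d(AEW,CJX)=79/8, d(AEW,Y)=16
iteration 5: select AEW,CJX (d=79/8, Q=-381/8); attach at lengths (33/16, 125/16); label the merged cluster ACEJWX
  updated: d(ACEJWX,Y)=223/16
iteration 6: select ACEJWX,Y (d=223/16); attach at lengths (223/32, 223/32); label the merged cluster ACEJWXY
final tree: ((((A:11/10,E:19/10):377/16,W:215/16):33/16,(C:-23/3,(J:75/8,X:5/8):53/3):125/16):223/32,Y:223/32)
total length: 1341/16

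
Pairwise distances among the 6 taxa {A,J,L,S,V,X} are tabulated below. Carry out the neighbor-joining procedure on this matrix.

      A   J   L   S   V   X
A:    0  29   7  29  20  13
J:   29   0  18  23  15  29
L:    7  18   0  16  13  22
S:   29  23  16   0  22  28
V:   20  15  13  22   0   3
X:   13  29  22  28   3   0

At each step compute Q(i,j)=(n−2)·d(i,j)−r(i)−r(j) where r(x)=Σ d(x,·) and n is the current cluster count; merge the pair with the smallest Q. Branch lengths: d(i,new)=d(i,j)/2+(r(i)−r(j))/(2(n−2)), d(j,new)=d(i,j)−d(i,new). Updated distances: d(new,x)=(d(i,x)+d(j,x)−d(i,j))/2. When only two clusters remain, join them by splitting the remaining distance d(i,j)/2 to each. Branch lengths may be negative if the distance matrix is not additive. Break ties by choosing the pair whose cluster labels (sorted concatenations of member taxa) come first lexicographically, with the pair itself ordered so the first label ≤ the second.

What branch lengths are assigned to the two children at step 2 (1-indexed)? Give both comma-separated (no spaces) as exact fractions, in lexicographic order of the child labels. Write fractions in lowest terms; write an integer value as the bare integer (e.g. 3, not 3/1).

22/3,-1/3

step 1: merge (V,X) at d=3, Q=-156; branch lengths V→-5/4, X→17/4; new cluster VX
  updated: d(A,VX)=15, d(J,VX)=41/2, d(L,VX)=16, d(S,VX)=47/2
step 2: merge (A,L) at d=7, Q=-116; branch lengths A→22/3, L→-1/3; new cluster AL
  updated: d(AL,J)=20, d(AL,S)=19, d(AL,VX)=12
step 3: merge (AL,VX) at d=12, Q=-83; branch lengths AL→19/4, VX→29/4; new cluster ALVX
  updated: d(ALVX,J)=57/4, d(ALVX,S)=61/4
step 4: merge (ALVX,J) at d=57/4, Q=-105/2; branch lengths ALVX→13/4, J→11; new cluster AJLVX
  updated: d(AJLVX,S)=12
step 5: merge (AJLVX,S) at d=12; branch lengths AJLVX→6, S→6; new cluster AJLSVX
final tree: ((((A:22/3,L:-1/3):19/4,(V:-5/4,X:17/4):29/4):13/4,J:11):6,S:6)
total length: 193/4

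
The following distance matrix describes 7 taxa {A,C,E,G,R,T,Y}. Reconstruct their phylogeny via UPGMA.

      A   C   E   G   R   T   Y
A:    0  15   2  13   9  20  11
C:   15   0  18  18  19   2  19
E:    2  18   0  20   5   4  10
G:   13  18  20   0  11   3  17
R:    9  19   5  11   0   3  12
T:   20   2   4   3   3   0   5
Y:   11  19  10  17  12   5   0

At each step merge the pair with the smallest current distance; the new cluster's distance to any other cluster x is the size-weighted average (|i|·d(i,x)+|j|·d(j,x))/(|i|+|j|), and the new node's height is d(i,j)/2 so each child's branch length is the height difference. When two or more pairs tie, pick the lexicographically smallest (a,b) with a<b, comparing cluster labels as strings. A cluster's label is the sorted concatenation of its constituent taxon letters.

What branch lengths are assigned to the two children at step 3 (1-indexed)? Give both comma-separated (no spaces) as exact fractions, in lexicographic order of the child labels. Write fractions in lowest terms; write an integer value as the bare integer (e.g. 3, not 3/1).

5/2,7/2

1. join A+E (d=2) ⇒ AE; edges |A|=1, |E|=1
  updated: d(AE,C)=33/2, d(AE,G)=33/2, d(AE,R)=7, d(AE,T)=12, d(AE,Y)=21/2
2. join C+T (d=2) ⇒ CT; edges |C|=1, |T|=1
  updated: d(AE,CT)=57/4, d(CT,G)=21/2, d(CT,R)=11, d(CT,Y)=12
3. join AE+R (d=7) ⇒ AER; edges |AE|=5/2, |R|=7/2
  updated: d(AER,CT)=79/6, d(AER,G)=44/3, d(AER,Y)=11
4. join CT+G (d=21/2) ⇒ CGT; edges |CT|=17/4, |G|=21/4
  updated: d(AER,CGT)=41/3, d(CGT,Y)=41/3
5. join AER+Y (d=11) ⇒ AERY; edges |AER|=2, |Y|=11/2
  updated: d(AERY,CGT)=41/3
6. join AERY+CGT (d=41/3) ⇒ ACEGRTY; edges |AERY|=4/3, |CGT|=19/12
final tree: ((((A:1,E:1):5/2,R:7/2):2,Y:11/2):4/3,((C:1,T:1):17/4,G:21/4):19/12)
total length: 359/12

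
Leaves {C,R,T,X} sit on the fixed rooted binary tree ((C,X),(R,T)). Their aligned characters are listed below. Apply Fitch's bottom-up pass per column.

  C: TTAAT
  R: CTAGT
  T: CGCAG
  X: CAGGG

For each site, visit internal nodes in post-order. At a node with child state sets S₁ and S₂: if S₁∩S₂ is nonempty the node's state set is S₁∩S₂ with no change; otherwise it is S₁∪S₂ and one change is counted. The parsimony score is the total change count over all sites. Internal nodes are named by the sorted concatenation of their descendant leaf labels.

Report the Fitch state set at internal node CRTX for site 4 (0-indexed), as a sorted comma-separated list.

site 0, node CX: C={T} ∪ X={C} → {C,T} (+1)
site 0, node RT: R={C} ∩ T={C} → {C} (+0)
site 0, node CRTX: CX={C,T} ∩ RT={C} → {C} (+0)
site 1, node CX: C={T} ∪ X={A} → {A,T} (+1)
site 1, node RT: R={T} ∪ T={G} → {G,T} (+1)
site 1, node CRTX: CX={A,T} ∩ RT={G,T} → {T} (+0)
site 2, node CX: C={A} ∪ X={G} → {A,G} (+1)
site 2, node RT: R={A} ∪ T={C} → {A,C} (+1)
site 2, node CRTX: CX={A,G} ∩ RT={A,C} → {A} (+0)
site 3, node CX: C={A} ∪ X={G} → {A,G} (+1)
site 3, node RT: R={G} ∪ T={A} → {A,G} (+1)
site 3, node CRTX: CX={A,G} ∩ RT={A,G} → {A,G} (+0)
site 4, node CX: C={T} ∪ X={G} → {G,T} (+1)
site 4, node RT: R={T} ∪ T={G} → {G,T} (+1)
site 4, node CRTX: CX={G,T} ∩ RT={G,T} → {G,T} (+0)
per-site changes: [1, 2, 2, 2, 2]; total = 9

G,T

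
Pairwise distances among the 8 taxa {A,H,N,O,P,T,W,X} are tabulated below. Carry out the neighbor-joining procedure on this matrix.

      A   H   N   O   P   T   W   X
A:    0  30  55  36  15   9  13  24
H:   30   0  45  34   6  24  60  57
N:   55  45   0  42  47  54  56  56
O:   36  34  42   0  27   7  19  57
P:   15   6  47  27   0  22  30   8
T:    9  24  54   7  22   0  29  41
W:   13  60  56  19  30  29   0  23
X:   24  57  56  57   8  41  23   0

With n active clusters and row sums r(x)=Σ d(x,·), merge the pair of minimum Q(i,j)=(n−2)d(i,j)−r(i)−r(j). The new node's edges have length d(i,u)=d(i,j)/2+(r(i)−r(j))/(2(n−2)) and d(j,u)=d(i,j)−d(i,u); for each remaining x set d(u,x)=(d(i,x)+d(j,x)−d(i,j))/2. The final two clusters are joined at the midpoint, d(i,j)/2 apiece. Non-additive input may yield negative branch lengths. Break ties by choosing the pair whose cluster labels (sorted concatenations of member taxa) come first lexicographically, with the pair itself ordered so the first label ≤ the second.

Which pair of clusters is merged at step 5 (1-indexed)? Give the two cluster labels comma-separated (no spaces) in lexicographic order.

iteration 1: select H,P (d=6, Q=-375); attach at lengths (137/12, -65/12); label the merged cluster HP
  updated: d(A,HP)=39/2, d(HP,N)=43, d(HP,O)=55/2, d(HP,T)=20, d(HP,W)=42, d(HP,X)=59/2
iteration 2: select O,T (d=7, Q=-627/2); attach at lengths (127/20, 13/20); label the merged cluster OT
  updated: d(A,OT)=19, d(HP,OT)=81/4, d(N,OT)=89/2, d(OT,W)=41/2, d(OT,X)=91/2
iteration 3: select W,X (d=23, Q=-481/2); attach at lengths (137/16, 231/16); label the merged cluster WX
  updated: d(A,WX)=7, d(HP,WX)=97/4, d(N,WX)=89/2, d(OT,WX)=43/2
iteration 4: select A,WX (d=7, Q=-707/4); attach at lengths (97/24, 71/24); label the merged cluster AWX
  updated: d(AWX,HP)=147/8, d(AWX,N)=185/4, d(AWX,OT)=67/4
iteration 5: select AWX,OT (d=67/4, Q=-1035/8); attach at lengths (267/32, 269/32); label the merged cluster AOTWX
  updated: d(AOTWX,HP)=175/16, d(AOTWX,N)=37
iteration 6: select AOTWX,HP (d=175/16, Q=-1455/16); attach at lengths (79/32, 271/32); label the merged cluster AHOPTWX
  updated: d(AHOPTWX,N)=1105/32
iteration 7: select AHOPTWX,N (d=1105/32); attach at lengths (1105/64, 1105/64); label the merged cluster AHNOPTWX
final tree: ((((A:97/24,(W:137/16,X:231/16):71/24):267/32,(O:127/20,T:13/20):269/32):79/32,(H:137/12,P:-65/12):271/32):1105/64,N:1105/64)
total length: 3367/32

AWX,OT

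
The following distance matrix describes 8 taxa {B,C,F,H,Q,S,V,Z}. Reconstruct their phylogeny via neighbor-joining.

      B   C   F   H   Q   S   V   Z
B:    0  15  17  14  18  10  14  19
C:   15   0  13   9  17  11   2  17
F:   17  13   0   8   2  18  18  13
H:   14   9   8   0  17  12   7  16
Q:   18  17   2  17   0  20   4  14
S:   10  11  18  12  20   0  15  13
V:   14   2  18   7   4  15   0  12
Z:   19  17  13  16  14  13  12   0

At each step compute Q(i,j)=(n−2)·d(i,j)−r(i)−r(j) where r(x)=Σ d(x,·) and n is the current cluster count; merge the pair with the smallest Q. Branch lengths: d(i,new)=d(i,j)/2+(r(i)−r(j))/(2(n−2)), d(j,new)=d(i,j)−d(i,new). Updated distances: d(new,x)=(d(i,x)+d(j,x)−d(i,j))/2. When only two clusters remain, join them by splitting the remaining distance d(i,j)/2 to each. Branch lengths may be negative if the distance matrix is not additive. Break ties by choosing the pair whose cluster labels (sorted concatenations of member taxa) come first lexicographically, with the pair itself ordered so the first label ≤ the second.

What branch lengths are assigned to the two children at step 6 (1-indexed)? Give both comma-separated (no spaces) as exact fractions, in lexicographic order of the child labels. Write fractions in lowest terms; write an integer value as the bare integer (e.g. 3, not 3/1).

step 1: merge (F,Q) at d=2, Q=-169; branch lengths F→3/4, Q→5/4; new cluster FQ
  updated: d(B,FQ)=33/2, d(C,FQ)=14, d(FQ,H)=23/2, d(FQ,S)=18, d(FQ,V)=10, d(FQ,Z)=25/2
step 2: merge (C,V) at d=2, Q=-118; branch lengths C→9/5, V→1/5; new cluster CV
  updated: d(B,CV)=27/2, d(CV,FQ)=11, d(CV,H)=7, d(CV,S)=12, d(CV,Z)=27/2
step 3: merge (B,S) at d=10, Q=-98; branch lengths B→6, S→4; new cluster BS
  updated: d(BS,CV)=31/4, d(BS,FQ)=49/4, d(BS,H)=8, d(BS,Z)=11
step 4: merge (FQ,Z) at d=25/2, Q=-251/4; branch lengths FQ→127/24, Z→173/24; new cluster FQZ
  updated: d(BS,FQZ)=43/8, d(CV,FQZ)=6, d(FQZ,H)=15/2
step 5: merge (BS,FQZ) at d=43/8, Q=-117/4; branch lengths BS→13/4, FQZ→17/8; new cluster BFQSZ
  updated: d(BFQSZ,CV)=67/16, d(BFQSZ,H)=81/16
step 6: merge (BFQSZ,CV) at d=67/16, Q=-65/4; branch lengths BFQSZ→9/8, CV→49/16; new cluster BCFQSVZ
  updated: d(BCFQSVZ,H)=63/16
step 7: merge (BCFQSVZ,H) at d=63/16; branch lengths BCFQSVZ→63/32, H→63/32; new cluster BCFHQSVZ
final tree: ((((B:6,S:4):13/4,((F:3/4,Q:5/4):127/24,Z:173/24):17/8):9/8,(C:9/5,V:1/5):49/16):63/32,H:63/32)
total length: 40

9/8,49/16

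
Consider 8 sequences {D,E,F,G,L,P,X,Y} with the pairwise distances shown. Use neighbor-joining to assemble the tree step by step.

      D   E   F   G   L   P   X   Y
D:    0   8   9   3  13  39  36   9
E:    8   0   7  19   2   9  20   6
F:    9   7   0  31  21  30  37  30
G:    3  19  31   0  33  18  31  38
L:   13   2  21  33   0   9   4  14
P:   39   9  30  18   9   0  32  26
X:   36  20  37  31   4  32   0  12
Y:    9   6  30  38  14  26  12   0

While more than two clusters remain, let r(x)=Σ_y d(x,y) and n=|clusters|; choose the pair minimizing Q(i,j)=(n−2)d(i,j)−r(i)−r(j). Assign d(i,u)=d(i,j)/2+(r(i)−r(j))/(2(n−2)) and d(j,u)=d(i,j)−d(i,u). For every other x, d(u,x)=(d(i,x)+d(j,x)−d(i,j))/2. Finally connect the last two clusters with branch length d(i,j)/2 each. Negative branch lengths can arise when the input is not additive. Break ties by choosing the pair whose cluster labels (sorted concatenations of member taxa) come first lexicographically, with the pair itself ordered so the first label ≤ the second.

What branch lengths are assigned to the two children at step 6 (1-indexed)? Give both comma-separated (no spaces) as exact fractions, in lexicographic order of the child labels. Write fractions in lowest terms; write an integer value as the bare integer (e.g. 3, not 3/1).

119/64,295/64

iteration 1: select D,G (d=3, Q=-272); attach at lengths (-19/6, 37/6); label the merged cluster DG
  updated: d(DG,E)=12, d(DG,F)=37/2, d(DG,L)=43/2, d(DG,P)=27, d(DG,X)=32, d(DG,Y)=22
iteration 2: select L,X (d=4, Q=-377/2); attach at lengths (-91/20, 171/20); label the merged cluster LX
  updated: d(DG,LX)=99/4, d(E,LX)=9, d(F,LX)=27, d(LX,P)=37/2, d(LX,Y)=11
iteration 3: select DG,F (d=37/2, Q=-571/4); attach at lengths (263/32, 329/32); label the merged cluster DFG
  updated: d(DFG,E)=1/4, d(DFG,LX)=133/8, d(DFG,P)=77/4, d(DFG,Y)=67/4
iteration 4: select LX,Y (d=11, Q=-655/8); attach at lengths (227/48, 301/48); label the merged cluster LXY
  updated: d(DFG,LXY)=179/16, d(E,LXY)=2, d(LXY,P)=67/4
iteration 5: select DFG,E (d=1/4, Q=-663/16); attach at lengths (319/64, -303/64); label the merged cluster DEFG
  updated: d(DEFG,LXY)=207/32, d(DEFG,P)=14
iteration 6: select DEFG,LXY (d=207/32, Q=-1191/32); attach at lengths (119/64, 295/64); label the merged cluster DEFGLXY
  updated: d(DEFGLXY,P)=777/64
iteration 7: select DEFGLXY,P (d=777/64); attach at lengths (777/128, 777/128); label the merged cluster DEFGLPXY
final tree: (((((D:-19/6,G:37/6):263/32,F:329/32):319/64,E:-303/64):119/64,((L:-91/20,X:171/20):227/48,Y:301/48):295/64):777/128,P:777/128)
total length: 3543/64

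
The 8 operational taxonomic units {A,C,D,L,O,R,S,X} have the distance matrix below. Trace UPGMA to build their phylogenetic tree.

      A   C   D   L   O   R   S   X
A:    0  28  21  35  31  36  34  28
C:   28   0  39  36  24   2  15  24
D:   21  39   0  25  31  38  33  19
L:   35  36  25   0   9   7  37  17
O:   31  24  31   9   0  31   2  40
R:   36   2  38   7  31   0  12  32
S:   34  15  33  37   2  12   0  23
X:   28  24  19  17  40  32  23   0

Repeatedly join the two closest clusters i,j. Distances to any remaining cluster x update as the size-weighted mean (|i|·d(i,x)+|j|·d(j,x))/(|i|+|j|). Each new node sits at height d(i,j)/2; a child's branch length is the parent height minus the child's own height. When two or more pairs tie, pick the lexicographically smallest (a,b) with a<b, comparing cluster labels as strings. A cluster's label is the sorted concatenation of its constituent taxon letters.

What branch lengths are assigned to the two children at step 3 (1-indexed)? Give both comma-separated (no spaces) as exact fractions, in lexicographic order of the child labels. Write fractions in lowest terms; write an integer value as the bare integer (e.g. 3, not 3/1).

iteration 1: select C,R (d=2); attach at lengths (1, 1); label the merged cluster CR
  updated: d(A,CR)=32, d(CR,D)=77/2, d(CR,L)=43/2, d(CR,O)=55/2, d(CR,S)=27/2, d(CR,X)=28
iteration 2: select O,S (d=2); attach at lengths (1, 1); label the merged cluster OS
  updated: d(A,OS)=65/2, d(CR,OS)=41/2, d(D,OS)=32, d(L,OS)=23, d(OS,X)=63/2
iteration 3: select L,X (d=17); attach at lengths (17/2, 17/2); label the merged cluster LX
  updated: d(A,LX)=63/2, d(CR,LX)=99/4, d(D,LX)=22, d(LX,OS)=109/4
iteration 4: select CR,OS (d=41/2); attach at lengths (37/4, 37/4); label the merged cluster CORS
  updated: d(A,CORS)=129/4, d(CORS,D)=141/4, d(CORS,LX)=26
iteration 5: select A,D (d=21); attach at lengths (21/2, 21/2); label the merged cluster AD
  updated: d(AD,CORS)=135/4, d(AD,LX)=107/4
iteration 6: select CORS,LX (d=26); attach at lengths (11/4, 9/2); label the merged cluster CLORSX
  updated: d(AD,CLORSX)=377/12
iteration 7: select AD,CLORSX (d=377/12); attach at lengths (125/24, 65/24); label the merged cluster ACDLORSX
final tree: ((A:21/2,D:21/2):125/24,(((C:1,R:1):37/4,(O:1,S:1):37/4):11/4,(L:17/2,X:17/2):9/2):65/24)
total length: 227/3

17/2,17/2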